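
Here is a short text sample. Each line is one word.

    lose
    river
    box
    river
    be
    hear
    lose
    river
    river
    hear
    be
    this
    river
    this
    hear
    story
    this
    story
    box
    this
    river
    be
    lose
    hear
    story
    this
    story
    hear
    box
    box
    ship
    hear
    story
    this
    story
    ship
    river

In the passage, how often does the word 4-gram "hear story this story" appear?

3

Scanning the 34 overlapping 4-gram windows for "hear story this story":
  position 15–18: hear story this story
  position 24–27: hear story this story
  position 32–35: hear story this story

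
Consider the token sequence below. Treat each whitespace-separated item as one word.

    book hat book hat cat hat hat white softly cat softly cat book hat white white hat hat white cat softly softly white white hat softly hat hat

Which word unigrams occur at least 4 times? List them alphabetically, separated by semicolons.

Unigram counts meeting the condition (at least 4 times):
  cat: 4
  hat: 10
  softly: 5
  white: 6

cat; hat; softly; white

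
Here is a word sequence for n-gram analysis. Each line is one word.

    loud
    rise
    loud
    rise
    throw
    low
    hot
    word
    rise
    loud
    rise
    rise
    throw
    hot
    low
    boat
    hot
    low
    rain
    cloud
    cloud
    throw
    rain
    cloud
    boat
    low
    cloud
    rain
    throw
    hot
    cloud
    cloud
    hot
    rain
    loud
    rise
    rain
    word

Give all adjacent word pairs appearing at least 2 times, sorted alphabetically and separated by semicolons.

Bigram counts meeting the condition (at least 2 times):
  cloud cloud: 2
  hot low: 2
  loud rise: 4
  rain cloud: 2
  rise loud: 2
  rise throw: 2
  throw hot: 2

cloud cloud; hot low; loud rise; rain cloud; rise loud; rise throw; throw hot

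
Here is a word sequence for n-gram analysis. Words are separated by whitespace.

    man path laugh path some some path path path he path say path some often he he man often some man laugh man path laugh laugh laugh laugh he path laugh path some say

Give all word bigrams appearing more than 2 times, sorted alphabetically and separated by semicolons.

Bigram counts meeting the condition (more than 2 times):
  laugh laugh: 3
  path laugh: 3
  path some: 3

laugh laugh; path laugh; path some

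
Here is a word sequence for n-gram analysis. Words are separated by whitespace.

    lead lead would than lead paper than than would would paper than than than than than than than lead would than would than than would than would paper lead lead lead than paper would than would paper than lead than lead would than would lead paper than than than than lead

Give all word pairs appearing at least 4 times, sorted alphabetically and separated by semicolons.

Bigram counts meeting the condition (at least 4 times):
  paper than: 4
  than lead: 5
  than than: 11
  than would: 6
  would than: 6

paper than; than lead; than than; than would; would than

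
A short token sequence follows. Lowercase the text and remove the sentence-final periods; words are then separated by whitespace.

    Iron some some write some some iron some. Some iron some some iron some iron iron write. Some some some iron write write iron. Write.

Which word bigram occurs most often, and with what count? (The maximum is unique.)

"some some", 6 times

Bigram frequencies (highest first):
  some some: 6
  some iron: 5
  iron some: 4
  iron write: 3
  write some: 2
  some write: 1
  … (3 more, each ≤ 1)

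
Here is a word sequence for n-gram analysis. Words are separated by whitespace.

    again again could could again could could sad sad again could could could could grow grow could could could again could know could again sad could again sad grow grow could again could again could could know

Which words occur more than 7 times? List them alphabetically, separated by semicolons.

Unigram counts meeting the condition (more than 7 times):
  again: 9
  could: 18

again; could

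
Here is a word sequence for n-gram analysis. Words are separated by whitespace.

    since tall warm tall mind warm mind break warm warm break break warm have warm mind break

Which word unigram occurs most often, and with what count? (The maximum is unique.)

"warm", 6 times

Unigram frequencies (highest first):
  warm: 6
  break: 4
  mind: 3
  tall: 2
  since: 1
  have: 1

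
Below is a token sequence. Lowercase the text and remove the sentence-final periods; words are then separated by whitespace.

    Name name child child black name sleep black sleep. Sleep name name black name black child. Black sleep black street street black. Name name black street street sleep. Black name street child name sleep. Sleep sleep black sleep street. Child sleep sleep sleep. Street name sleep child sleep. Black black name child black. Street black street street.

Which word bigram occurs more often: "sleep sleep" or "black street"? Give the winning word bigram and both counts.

"sleep sleep": 5 occurrences
"black street": 4 occurrences

"sleep sleep" (5 vs 4)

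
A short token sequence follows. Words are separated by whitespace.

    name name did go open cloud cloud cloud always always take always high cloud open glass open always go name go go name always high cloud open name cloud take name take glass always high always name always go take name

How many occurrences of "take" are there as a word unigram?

4

Scanning the 41 tokens for "take":
  position 11: take
  position 30: take
  position 32: take
  position 40: take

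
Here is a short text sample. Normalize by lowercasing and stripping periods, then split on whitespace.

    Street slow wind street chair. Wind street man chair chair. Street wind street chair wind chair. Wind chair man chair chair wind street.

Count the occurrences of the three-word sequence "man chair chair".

2

Scanning the 21 overlapping trigram windows for "man chair chair":
  position 8–10: man chair chair
  position 19–21: man chair chair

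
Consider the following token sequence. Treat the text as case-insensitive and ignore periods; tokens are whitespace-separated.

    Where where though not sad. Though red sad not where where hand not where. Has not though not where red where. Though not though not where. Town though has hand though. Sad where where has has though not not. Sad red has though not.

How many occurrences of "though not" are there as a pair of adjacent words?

6

Scanning the 43 overlapping bigram windows for "though not":
  position 3–4: though not
  position 17–18: though not
  position 22–23: though not
  position 24–25: though not
  position 37–38: though not
  position 43–44: though not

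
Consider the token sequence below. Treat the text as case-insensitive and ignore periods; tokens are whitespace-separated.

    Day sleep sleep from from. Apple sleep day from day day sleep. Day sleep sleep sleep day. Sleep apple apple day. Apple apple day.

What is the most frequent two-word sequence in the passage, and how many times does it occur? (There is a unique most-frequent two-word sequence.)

"day sleep", 4 times

Bigram frequencies (highest first):
  day sleep: 4
  sleep sleep: 3
  sleep day: 3
  apple apple: 2
  apple day: 2
  sleep from: 1
  … (8 more, each ≤ 1)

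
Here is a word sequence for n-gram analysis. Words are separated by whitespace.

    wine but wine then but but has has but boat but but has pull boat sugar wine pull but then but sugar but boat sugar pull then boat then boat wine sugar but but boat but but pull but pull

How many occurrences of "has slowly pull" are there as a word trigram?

Scanning the 38 overlapping trigram windows for "has slowly pull":
  (none found)

0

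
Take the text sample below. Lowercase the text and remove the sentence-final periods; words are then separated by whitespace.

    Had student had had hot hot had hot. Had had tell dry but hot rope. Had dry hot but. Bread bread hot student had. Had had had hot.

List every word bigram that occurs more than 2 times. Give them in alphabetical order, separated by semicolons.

Bigram counts meeting the condition (more than 2 times):
  had had: 5
  had hot: 3

had had; had hot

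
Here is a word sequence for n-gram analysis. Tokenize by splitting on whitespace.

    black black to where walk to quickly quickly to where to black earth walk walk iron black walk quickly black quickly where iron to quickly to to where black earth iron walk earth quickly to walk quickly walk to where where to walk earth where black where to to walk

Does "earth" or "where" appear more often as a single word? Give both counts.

"where" (8 vs 4)

"earth": 4 occurrences
"where": 8 occurrences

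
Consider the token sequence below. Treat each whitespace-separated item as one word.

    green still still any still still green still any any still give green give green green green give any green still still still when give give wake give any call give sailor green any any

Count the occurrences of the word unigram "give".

Scanning the 35 tokens for "give":
  position 12: give
  position 14: give
  position 18: give
  position 25: give
  position 26: give
  position 28: give
  position 31: give

7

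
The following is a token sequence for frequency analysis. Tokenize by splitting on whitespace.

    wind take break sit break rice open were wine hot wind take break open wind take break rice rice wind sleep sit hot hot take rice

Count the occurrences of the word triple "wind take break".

3

Scanning the 24 overlapping trigram windows for "wind take break":
  position 1–3: wind take break
  position 11–13: wind take break
  position 15–17: wind take break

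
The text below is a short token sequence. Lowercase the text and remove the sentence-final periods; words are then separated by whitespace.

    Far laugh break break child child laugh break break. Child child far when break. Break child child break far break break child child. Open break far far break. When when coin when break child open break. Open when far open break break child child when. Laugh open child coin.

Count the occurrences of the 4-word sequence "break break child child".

5

Scanning the 46 overlapping 4-gram windows for "break break child child":
  position 3–6: break break child child
  position 8–11: break break child child
  position 14–17: break break child child
  position 20–23: break break child child
  position 41–44: break break child child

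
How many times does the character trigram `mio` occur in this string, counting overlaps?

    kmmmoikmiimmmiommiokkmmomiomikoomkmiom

Sliding a length-3 window over the 38 characters (36 positions):
  position 13–15: mio
  position 17–19: mio
  position 25–27: mio
  position 35–37: mio

4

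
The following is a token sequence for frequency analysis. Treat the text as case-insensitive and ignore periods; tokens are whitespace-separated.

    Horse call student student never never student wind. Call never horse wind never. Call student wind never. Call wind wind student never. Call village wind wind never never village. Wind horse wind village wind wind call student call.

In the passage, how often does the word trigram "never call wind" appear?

Scanning the 36 overlapping trigram windows for "never call wind":
  position 17–19: never call wind

1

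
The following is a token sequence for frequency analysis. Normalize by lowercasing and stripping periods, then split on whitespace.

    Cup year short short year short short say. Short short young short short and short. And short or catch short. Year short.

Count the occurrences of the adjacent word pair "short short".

Scanning the 21 overlapping bigram windows for "short short":
  position 3–4: short short
  position 6–7: short short
  position 9–10: short short
  position 12–13: short short

4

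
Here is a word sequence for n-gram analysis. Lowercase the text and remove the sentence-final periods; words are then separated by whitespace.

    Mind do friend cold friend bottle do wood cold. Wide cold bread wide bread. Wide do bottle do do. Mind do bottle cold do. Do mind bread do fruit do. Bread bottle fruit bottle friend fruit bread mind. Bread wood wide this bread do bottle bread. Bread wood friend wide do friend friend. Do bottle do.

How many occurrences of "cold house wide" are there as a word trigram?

0

Scanning the 54 overlapping trigram windows for "cold house wide":
  (none found)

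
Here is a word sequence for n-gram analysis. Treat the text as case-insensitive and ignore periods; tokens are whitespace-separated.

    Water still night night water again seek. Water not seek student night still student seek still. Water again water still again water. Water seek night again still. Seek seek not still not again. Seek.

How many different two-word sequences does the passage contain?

34 tokens → 33 bigram windows in total.
Repeated bigrams (each contributes count−1 duplicates):
  again seek: 2
  again water: 2
  water again: 2
  water still: 2
4 duplicate windows → 33 − 4 = 29 distinct.

29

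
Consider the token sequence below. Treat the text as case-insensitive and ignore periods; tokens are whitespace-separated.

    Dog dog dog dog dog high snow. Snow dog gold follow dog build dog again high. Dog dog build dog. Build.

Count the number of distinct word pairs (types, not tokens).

21 tokens → 20 bigram windows in total.
Repeated bigrams (each contributes count−1 duplicates):
  dog dog: 5
  dog build: 3
  build dog: 2
7 duplicate windows → 20 − 7 = 13 distinct.

13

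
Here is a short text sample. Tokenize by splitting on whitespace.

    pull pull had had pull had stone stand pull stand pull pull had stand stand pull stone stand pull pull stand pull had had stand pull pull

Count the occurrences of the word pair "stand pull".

6

Scanning the 26 overlapping bigram windows for "stand pull":
  position 8–9: stand pull
  position 10–11: stand pull
  position 15–16: stand pull
  position 18–19: stand pull
  position 21–22: stand pull
  position 25–26: stand pull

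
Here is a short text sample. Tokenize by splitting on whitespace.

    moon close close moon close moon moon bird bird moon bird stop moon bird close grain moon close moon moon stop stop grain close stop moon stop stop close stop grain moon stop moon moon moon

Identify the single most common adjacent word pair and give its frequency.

"moon moon", 4 times

Bigram frequencies (highest first):
  moon moon: 4
  moon close: 3
  close moon: 3
  moon bird: 3
  stop moon: 3
  moon stop: 3
  … (12 more, each ≤ 2)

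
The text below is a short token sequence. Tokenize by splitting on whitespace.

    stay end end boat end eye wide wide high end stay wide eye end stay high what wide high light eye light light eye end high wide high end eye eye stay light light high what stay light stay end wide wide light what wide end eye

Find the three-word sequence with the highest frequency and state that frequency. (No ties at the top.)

Trigram frequencies (highest first):
  wide high end: 2
  stay end end: 1
  end end boat: 1
  end boat end: 1
  boat end eye: 1
  end eye wide: 1
  … (38 more, each ≤ 1)

"wide high end", 2 times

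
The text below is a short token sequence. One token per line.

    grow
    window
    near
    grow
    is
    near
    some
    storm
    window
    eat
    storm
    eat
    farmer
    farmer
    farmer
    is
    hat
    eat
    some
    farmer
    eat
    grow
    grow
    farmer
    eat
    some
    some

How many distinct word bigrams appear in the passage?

27 tokens → 26 bigram windows in total.
Repeated bigrams (each contributes count−1 duplicates):
  eat some: 2
  farmer eat: 2
  farmer farmer: 2
3 duplicate windows → 26 − 3 = 23 distinct.

23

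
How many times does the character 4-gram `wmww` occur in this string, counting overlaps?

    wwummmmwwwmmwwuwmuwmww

Sliding a length-4 window over the 22 characters (19 positions):
  position 19–22: wmww

1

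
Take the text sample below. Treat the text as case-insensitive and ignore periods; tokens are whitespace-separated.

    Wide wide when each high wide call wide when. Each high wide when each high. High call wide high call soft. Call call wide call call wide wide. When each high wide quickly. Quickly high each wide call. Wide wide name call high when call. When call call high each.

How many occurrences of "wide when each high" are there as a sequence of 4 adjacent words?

4

Scanning the 47 overlapping 4-gram windows for "wide when each high":
  position 2–5: wide when each high
  position 8–11: wide when each high
  position 12–15: wide when each high
  position 28–31: wide when each high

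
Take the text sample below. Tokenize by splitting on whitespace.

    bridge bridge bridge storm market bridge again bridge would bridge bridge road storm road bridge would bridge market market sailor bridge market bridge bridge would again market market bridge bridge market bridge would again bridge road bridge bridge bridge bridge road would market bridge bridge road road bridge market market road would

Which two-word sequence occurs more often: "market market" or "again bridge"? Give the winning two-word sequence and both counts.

"market market" (3 vs 2)

"market market": 3 occurrences
"again bridge": 2 occurrences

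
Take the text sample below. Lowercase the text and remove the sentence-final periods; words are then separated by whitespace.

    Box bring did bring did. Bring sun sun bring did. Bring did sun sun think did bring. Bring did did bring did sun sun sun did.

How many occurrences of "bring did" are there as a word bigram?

6

Scanning the 25 overlapping bigram windows for "bring did":
  position 2–3: bring did
  position 4–5: bring did
  position 9–10: bring did
  position 11–12: bring did
  position 18–19: bring did
  position 21–22: bring did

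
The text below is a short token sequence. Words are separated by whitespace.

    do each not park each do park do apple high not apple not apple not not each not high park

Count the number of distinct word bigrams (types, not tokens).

16

20 tokens → 19 bigram windows in total.
Repeated bigrams (each contributes count−1 duplicates):
  apple not: 2
  each not: 2
  not apple: 2
3 duplicate windows → 19 − 3 = 16 distinct.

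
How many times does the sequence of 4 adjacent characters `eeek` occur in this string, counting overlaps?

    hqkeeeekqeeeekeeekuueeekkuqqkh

Sliding a length-4 window over the 30 characters (27 positions):
  position 5–8: eeek
  position 11–14: eeek
  position 15–18: eeek
  position 21–24: eeek

4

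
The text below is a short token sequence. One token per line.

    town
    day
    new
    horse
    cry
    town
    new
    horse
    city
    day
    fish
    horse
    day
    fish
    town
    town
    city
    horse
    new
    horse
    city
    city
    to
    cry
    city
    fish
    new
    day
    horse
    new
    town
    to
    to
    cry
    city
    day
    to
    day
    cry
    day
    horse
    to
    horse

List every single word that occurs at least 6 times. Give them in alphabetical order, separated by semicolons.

Unigram counts meeting the condition (at least 6 times):
  city: 6
  day: 7
  horse: 8

city; day; horse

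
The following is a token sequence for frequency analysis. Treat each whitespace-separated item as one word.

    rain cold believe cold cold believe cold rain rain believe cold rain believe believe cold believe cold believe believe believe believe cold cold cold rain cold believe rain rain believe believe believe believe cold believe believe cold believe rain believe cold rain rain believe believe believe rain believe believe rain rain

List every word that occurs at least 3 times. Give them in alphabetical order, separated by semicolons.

believe; cold; rain

Unigram counts meeting the condition (at least 3 times):
  believe: 24
  cold: 14
  rain: 13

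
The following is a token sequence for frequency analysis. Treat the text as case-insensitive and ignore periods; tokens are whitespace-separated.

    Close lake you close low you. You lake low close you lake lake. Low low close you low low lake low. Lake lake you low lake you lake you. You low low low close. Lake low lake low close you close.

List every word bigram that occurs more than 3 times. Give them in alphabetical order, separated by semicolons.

lake low; lake you; low close; low lake; low low

Bigram counts meeting the condition (more than 3 times):
  lake low: 5
  lake you: 4
  low close: 4
  low lake: 4
  low low: 4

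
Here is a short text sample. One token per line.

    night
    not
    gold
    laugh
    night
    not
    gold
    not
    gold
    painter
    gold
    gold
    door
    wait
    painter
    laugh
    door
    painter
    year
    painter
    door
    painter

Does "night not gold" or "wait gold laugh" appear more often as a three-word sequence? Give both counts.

"night not gold" (2 vs 0)

"night not gold": 2 occurrences
"wait gold laugh": 0 occurrences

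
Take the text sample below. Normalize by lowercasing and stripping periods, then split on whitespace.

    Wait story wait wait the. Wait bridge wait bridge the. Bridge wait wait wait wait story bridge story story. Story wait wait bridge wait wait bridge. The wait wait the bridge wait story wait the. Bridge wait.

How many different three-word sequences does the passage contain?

24

37 tokens → 35 trigram windows in total.
Repeated trigrams (each contributes count−1 duplicates):
  the bridge wait: 3
  bridge wait wait: 2
  story wait wait: 2
  wait bridge the: 2
  wait bridge wait: 2
  wait story wait: 2
  wait the bridge: 2
  wait wait bridge: 2
  … (2 more repeated)
11 duplicate windows → 35 − 11 = 24 distinct.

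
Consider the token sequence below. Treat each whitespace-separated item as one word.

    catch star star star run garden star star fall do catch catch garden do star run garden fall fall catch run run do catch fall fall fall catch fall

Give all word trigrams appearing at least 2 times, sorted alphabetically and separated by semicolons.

fall fall catch; star run garden

Trigram counts meeting the condition (at least 2 times):
  fall fall catch: 2
  star run garden: 2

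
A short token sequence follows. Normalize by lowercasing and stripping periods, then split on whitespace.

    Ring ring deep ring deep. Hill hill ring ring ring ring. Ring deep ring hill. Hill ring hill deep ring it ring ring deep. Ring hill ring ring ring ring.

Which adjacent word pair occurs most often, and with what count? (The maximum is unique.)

"ring ring", 9 times

Bigram frequencies (highest first):
  ring ring: 9
  ring deep: 4
  deep ring: 4
  hill ring: 3
  ring hill: 3
  hill hill: 2
  … (4 more, each ≤ 1)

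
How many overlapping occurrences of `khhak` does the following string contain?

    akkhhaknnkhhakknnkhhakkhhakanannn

4

Sliding a length-5 window over the 33 characters (29 positions):
  position 3–7: khhak
  position 10–14: khhak
  position 18–22: khhak
  position 23–27: khhak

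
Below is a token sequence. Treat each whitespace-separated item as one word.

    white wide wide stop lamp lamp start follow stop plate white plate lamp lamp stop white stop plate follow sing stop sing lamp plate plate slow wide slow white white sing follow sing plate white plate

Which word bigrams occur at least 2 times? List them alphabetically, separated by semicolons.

Bigram counts meeting the condition (at least 2 times):
  follow sing: 2
  lamp lamp: 2
  plate white: 2
  stop plate: 2
  white plate: 2

follow sing; lamp lamp; plate white; stop plate; white plate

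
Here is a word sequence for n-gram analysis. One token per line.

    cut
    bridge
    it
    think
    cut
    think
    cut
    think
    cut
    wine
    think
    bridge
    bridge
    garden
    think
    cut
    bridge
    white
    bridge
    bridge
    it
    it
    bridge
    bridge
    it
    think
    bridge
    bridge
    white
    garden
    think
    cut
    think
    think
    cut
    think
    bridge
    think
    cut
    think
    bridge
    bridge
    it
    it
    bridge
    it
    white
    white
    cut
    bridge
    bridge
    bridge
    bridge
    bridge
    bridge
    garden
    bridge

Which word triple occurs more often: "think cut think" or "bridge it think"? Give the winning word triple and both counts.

"think cut think": 5 occurrences
"bridge it think": 2 occurrences

"think cut think" (5 vs 2)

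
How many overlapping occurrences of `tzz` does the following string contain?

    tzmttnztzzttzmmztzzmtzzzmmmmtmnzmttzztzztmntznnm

Sliding a length-3 window over the 48 characters (46 positions):
  position 8–10: tzz
  position 17–19: tzz
  position 21–23: tzz
  position 35–37: tzz
  position 38–40: tzz

5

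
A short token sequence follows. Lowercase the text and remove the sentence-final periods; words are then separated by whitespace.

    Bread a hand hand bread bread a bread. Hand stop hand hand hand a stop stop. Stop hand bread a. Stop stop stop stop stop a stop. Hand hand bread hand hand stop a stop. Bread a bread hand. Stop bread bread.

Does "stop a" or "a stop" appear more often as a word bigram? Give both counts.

"stop a": 2 occurrences
"a stop": 4 occurrences

"a stop" (4 vs 2)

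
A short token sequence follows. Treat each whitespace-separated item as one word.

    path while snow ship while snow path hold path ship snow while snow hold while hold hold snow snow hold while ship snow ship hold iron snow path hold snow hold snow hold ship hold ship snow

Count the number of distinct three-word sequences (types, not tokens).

37 tokens → 35 trigram windows in total.
Repeated trigrams (each contributes count−1 duplicates):
  hold snow hold: 2
  snow hold while: 2
  snow path hold: 2
3 duplicate windows → 35 − 3 = 32 distinct.

32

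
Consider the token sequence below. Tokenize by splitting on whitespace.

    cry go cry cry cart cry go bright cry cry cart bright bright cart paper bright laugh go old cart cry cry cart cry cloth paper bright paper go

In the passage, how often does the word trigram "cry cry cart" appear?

3

Scanning the 27 overlapping trigram windows for "cry cry cart":
  position 3–5: cry cry cart
  position 9–11: cry cry cart
  position 21–23: cry cry cart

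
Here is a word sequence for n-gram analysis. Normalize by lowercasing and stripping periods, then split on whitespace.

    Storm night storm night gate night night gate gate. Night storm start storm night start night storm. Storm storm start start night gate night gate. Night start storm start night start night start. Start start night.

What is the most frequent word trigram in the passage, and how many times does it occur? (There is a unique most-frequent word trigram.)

Trigram frequencies (highest first):
  night gate night: 3
  night start night: 2
  start start night: 2
  start night start: 2
  storm night storm: 1
  night storm night: 1
  … (23 more, each ≤ 1)

"night gate night", 3 times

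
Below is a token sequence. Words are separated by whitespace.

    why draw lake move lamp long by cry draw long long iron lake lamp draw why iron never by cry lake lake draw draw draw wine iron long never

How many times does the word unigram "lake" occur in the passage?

Scanning the 29 tokens for "lake":
  position 3: lake
  position 13: lake
  position 21: lake
  position 22: lake

4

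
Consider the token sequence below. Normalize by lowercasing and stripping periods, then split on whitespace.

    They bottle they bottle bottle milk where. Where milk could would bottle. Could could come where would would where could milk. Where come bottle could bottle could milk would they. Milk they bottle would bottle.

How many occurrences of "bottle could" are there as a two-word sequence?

Scanning the 34 overlapping bigram windows for "bottle could":
  position 12–13: bottle could
  position 24–25: bottle could
  position 26–27: bottle could

3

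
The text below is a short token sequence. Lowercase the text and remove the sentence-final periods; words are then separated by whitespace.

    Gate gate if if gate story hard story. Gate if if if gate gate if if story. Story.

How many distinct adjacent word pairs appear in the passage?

18 tokens → 17 bigram windows in total.
Repeated bigrams (each contributes count−1 duplicates):
  if if: 4
  gate if: 3
  gate gate: 2
  if gate: 2
7 duplicate windows → 17 − 7 = 10 distinct.

10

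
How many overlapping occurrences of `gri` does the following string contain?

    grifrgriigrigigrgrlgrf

Sliding a length-3 window over the 22 characters (20 positions):
  position 1–3: gri
  position 6–8: gri
  position 10–12: gri

3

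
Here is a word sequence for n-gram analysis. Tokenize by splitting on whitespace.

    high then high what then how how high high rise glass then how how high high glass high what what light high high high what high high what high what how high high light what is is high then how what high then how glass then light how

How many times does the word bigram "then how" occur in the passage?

4

Scanning the 47 overlapping bigram windows for "then how":
  position 5–6: then how
  position 12–13: then how
  position 39–40: then how
  position 43–44: then how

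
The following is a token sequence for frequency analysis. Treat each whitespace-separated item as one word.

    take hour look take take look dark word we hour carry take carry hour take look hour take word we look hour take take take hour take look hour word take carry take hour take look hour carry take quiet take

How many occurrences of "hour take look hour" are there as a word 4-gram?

3

Scanning the 38 overlapping 4-gram windows for "hour take look hour":
  position 14–17: hour take look hour
  position 26–29: hour take look hour
  position 34–37: hour take look hour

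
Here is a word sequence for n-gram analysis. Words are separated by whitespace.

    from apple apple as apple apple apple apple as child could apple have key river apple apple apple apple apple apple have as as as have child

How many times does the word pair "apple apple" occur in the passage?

Scanning the 26 overlapping bigram windows for "apple apple":
  position 2–3: apple apple
  position 5–6: apple apple
  position 6–7: apple apple
  position 7–8: apple apple
  position 16–17: apple apple
  position 17–18: apple apple
  position 18–19: apple apple
  position 19–20: apple apple
  position 20–21: apple apple

9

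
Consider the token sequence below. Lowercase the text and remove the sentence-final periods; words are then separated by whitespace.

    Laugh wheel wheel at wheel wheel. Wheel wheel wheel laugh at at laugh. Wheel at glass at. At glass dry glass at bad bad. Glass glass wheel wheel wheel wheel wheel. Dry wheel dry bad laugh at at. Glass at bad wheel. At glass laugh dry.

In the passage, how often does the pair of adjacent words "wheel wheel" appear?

9

Scanning the 45 overlapping bigram windows for "wheel wheel":
  position 2–3: wheel wheel
  position 5–6: wheel wheel
  position 6–7: wheel wheel
  position 7–8: wheel wheel
  position 8–9: wheel wheel
  position 27–28: wheel wheel
  position 28–29: wheel wheel
  position 29–30: wheel wheel
  position 30–31: wheel wheel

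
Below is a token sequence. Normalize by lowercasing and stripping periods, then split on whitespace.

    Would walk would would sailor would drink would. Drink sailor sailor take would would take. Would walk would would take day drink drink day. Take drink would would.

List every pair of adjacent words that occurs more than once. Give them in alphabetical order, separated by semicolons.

Bigram counts meeting the condition (more than once):
  drink would: 2
  take would: 2
  walk would: 2
  would drink: 2
  would take: 2
  would walk: 2
  would would: 4

drink would; take would; walk would; would drink; would take; would walk; would would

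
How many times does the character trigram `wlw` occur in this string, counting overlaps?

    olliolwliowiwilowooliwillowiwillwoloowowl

0

Sliding a length-3 window over the 41 characters (39 positions):
  (no match at any position)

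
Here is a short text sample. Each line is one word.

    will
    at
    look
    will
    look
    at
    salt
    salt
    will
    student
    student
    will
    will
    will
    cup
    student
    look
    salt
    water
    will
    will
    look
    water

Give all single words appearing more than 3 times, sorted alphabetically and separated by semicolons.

Unigram counts meeting the condition (more than 3 times):
  look: 4
  will: 8

look; will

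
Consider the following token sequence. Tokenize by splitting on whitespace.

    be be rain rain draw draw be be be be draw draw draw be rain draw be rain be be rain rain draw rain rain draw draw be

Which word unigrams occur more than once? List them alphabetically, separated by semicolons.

Unigram counts meeting the condition (more than once):
  be: 11
  draw: 9
  rain: 8

be; draw; rain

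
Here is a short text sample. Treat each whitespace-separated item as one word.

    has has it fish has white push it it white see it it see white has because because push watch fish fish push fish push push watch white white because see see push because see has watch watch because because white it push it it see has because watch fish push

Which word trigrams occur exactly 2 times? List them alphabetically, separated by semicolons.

Trigram counts meeting the condition (exactly 2 times):
  it it see: 2
  push it it: 2

it it see; push it it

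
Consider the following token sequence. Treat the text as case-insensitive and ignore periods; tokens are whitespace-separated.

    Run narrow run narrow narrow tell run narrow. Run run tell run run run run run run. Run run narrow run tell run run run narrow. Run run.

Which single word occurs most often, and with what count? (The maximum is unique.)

Unigram frequencies (highest first):
  run: 19
  narrow: 6
  tell: 3

"run", 19 times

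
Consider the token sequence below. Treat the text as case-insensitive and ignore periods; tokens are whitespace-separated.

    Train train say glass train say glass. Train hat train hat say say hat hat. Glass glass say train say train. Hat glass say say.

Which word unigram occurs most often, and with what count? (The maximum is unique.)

Unigram frequencies (highest first):
  say: 8
  train: 7
  glass: 5
  hat: 5

"say", 8 times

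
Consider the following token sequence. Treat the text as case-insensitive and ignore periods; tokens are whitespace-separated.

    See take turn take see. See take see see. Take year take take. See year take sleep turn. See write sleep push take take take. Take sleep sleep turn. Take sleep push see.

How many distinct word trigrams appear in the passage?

28

33 tokens → 31 trigram windows in total.
Repeated trigrams (each contributes count−1 duplicates):
  see see take: 2
  take see see: 2
  take take take: 2
3 duplicate windows → 31 − 3 = 28 distinct.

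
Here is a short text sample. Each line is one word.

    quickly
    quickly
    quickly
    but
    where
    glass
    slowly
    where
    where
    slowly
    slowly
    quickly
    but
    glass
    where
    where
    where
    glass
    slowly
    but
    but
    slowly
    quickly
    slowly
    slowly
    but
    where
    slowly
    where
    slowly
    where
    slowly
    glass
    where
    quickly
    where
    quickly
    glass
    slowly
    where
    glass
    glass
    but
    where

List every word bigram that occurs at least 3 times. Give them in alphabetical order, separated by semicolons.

but where; glass slowly; slowly where; where glass; where slowly; where where

Bigram counts meeting the condition (at least 3 times):
  but where: 3
  glass slowly: 3
  slowly where: 4
  where glass: 3
  where slowly: 4
  where where: 3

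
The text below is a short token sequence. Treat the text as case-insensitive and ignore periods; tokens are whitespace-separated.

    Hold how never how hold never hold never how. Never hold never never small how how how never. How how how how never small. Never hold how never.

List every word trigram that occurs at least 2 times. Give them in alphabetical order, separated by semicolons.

hold how never; how how how; how how never; how never how; never hold never

Trigram counts meeting the condition (at least 2 times):
  hold how never: 2
  how how how: 3
  how how never: 2
  how never how: 2
  never hold never: 2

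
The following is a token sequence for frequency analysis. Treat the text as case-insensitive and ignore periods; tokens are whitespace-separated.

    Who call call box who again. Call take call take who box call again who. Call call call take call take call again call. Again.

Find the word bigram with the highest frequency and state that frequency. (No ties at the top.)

Bigram frequencies (highest first):
  call take: 4
  call call: 3
  take call: 3
  call again: 3
  who call: 2
  again call: 2
  … (7 more, each ≤ 1)

"call take", 4 times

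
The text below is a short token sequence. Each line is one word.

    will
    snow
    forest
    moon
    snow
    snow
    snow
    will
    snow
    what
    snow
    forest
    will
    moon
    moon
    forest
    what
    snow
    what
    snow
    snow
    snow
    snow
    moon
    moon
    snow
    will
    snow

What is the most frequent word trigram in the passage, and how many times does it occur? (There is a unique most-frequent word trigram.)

Trigram frequencies (highest first):
  snow snow snow: 3
  snow will snow: 2
  snow what snow: 2
  will snow forest: 1
  snow forest moon: 1
  forest moon snow: 1
  … (16 more, each ≤ 1)

"snow snow snow", 3 times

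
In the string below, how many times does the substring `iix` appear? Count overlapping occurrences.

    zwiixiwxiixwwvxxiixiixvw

Sliding a length-3 window over the 24 characters (22 positions):
  position 3–5: iix
  position 9–11: iix
  position 17–19: iix
  position 20–22: iix

4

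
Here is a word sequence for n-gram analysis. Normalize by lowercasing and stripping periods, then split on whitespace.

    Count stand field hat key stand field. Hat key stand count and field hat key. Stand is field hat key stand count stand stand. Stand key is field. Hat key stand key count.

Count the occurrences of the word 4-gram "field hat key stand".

5

Scanning the 30 overlapping 4-gram windows for "field hat key stand":
  position 3–6: field hat key stand
  position 7–10: field hat key stand
  position 13–16: field hat key stand
  position 18–21: field hat key stand
  position 28–31: field hat key stand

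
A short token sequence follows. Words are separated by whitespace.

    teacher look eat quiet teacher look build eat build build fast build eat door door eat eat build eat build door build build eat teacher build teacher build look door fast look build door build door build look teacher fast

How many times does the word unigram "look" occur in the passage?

5

Scanning the 40 tokens for "look":
  position 2: look
  position 6: look
  position 29: look
  position 32: look
  position 38: look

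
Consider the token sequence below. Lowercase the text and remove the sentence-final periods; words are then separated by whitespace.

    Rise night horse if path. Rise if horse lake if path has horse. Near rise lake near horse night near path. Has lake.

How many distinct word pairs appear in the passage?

23 tokens → 22 bigram windows in total.
Repeated bigrams (each contributes count−1 duplicates):
  if path: 2
  path has: 2
2 duplicate windows → 22 − 2 = 20 distinct.

20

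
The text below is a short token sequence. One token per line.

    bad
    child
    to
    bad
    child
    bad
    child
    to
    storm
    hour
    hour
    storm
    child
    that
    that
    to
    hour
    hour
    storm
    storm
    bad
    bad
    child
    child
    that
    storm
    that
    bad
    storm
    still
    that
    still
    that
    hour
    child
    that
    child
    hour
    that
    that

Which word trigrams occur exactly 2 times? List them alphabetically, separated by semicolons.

Trigram counts meeting the condition (exactly 2 times):
  bad child to: 2
  hour hour storm: 2

bad child to; hour hour storm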